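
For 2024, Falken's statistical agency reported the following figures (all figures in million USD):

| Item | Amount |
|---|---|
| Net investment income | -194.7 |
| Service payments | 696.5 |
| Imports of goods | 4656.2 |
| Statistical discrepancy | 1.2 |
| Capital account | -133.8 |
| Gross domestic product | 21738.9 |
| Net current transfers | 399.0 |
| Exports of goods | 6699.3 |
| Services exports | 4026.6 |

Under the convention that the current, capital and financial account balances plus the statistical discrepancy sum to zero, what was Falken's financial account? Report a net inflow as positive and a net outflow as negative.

Goods balance = 6699.3 - 4656.2 = 2043.1
Services balance = 4026.6 - 696.5 = 3330.1
Trade balance (goods + services) = 2043.1 + 3330.1 = 5373.2
Net primary income = -194.7
Net secondary income = 399.0
Current account = 5373.2 + (-194.7) + 399.0 = 5577.5
Financial account = -(5577.5 + (-133.8) + 1.2) = -5444.9

-5444.9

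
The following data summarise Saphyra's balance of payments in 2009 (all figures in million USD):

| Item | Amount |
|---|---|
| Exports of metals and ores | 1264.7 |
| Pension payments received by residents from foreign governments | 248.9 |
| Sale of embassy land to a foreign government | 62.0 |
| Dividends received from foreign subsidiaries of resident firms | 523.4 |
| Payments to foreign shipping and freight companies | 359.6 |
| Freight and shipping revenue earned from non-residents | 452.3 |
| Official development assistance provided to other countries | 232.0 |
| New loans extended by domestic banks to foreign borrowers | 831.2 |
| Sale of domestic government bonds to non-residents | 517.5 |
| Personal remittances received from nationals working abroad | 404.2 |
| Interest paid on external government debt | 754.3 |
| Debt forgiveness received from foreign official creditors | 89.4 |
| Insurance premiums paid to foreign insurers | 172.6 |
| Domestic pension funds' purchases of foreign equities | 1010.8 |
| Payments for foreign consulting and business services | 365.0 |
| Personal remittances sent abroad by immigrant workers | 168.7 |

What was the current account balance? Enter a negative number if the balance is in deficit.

841.3

Goods: 1264.7
Services: -359.6 - 365.0 + 452.3 - 172.6 = -444.9
Primary income: -754.3 + 523.4 = -230.9
Secondary income: -232.0 + 404.2 - 168.7 + 248.9 = 252.4
Current account = 1264.7 + (-444.9) + (-230.9) + 252.4 = 841.3
(Excluded from the current account — capital account: sale of embassy land to a foreign government 62.0, debt forgiveness received from foreign official creditors 89.4; financial account: new loans extended by domestic banks to foreign borrowers 831.2, sale of domestic government bonds to non-residents 517.5, domestic pension funds' purchases of foreign equities 1010.8.)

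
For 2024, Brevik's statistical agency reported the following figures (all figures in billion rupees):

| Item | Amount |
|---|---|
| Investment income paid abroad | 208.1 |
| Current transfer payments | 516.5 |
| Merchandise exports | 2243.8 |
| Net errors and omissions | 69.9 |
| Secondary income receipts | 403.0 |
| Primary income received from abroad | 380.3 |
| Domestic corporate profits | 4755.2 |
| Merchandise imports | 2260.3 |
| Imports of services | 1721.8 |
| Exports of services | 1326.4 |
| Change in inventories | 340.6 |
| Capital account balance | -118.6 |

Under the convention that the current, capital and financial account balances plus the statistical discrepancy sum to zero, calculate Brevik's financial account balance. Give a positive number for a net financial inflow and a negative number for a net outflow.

Goods balance = 2243.8 - 2260.3 = -16.5
Services balance = 1326.4 - 1721.8 = -395.4
Trade balance (goods + services) = -16.5 + (-395.4) = -411.9
Net primary income = 380.3 - 208.1 = 172.2
Net secondary income = 403.0 - 516.5 = -113.5
Current account = -411.9 + 172.2 + (-113.5) = -353.2
Financial account = -(-353.2 + (-118.6) + 69.9) = 401.9

401.9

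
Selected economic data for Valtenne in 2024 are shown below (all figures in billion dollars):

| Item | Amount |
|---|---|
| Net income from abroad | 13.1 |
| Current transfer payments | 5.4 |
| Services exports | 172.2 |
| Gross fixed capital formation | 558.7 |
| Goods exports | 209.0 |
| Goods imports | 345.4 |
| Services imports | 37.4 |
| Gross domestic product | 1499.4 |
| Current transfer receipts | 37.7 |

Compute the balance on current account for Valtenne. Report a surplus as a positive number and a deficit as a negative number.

43.8

Goods balance = 209.0 - 345.4 = -136.4
Services balance = 172.2 - 37.4 = 134.8
Trade balance (goods + services) = -136.4 + 134.8 = -1.6
Net primary income = 13.1
Net secondary income = 37.7 - 5.4 = 32.3
Current account = -1.6 + 13.1 + 32.3 = 43.8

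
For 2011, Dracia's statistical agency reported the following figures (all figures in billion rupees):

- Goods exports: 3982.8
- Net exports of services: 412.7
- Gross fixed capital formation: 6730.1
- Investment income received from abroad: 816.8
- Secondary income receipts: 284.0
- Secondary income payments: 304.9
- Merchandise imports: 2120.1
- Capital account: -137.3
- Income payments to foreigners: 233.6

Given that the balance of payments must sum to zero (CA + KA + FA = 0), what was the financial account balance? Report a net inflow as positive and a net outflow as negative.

Goods balance = 3982.8 - 2120.1 = 1862.7
Services balance = 412.7
Trade balance (goods + services) = 1862.7 + 412.7 = 2275.4
Net primary income = 816.8 - 233.6 = 583.2
Net secondary income = 284.0 - 304.9 = -20.9
Current account = 2275.4 + 583.2 + (-20.9) = 2837.7
Financial account = -(2837.7 + (-137.3)) = -2700.4

-2700.4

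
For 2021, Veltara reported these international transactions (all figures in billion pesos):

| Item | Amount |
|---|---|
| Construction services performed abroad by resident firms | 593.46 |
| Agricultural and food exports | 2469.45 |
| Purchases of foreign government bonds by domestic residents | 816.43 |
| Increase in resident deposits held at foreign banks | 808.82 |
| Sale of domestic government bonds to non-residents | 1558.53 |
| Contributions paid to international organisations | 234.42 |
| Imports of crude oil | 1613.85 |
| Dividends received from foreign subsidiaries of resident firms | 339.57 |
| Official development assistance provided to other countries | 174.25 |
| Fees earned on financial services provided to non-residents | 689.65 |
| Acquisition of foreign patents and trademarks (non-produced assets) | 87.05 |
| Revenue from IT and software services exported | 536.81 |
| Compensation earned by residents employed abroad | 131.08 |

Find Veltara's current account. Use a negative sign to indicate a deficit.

Goods: -1613.85 + 2469.45 = 855.60
Services: 689.65 + 536.81 + 593.46 = 1819.92
Primary income: 131.08 + 339.57 = 470.65
Secondary income: -234.42 - 174.25 = -408.67
Current account = 855.60 + 1819.92 + 470.65 + (-408.67) = 2737.50
(Excluded from the current account — financial account: purchases of foreign government bonds by domestic residents 816.43, increase in resident deposits held at foreign banks 808.82, sale of domestic government bonds to non-residents 1558.53; capital account: acquisition of foreign patents and trademarks (non-produced assets) 87.05.)

2737.50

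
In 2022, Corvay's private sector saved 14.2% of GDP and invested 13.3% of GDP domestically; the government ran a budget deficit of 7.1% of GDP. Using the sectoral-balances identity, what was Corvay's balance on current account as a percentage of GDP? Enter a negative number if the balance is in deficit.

-6.2

By the sectoral-balances identity, CA = (S_private - I) + (T - G).
Private balance = 14.2 - 13.3 = 0.9
Government balance (T - G) = -7.1
CA = 0.9 + (-7.1) = -6.2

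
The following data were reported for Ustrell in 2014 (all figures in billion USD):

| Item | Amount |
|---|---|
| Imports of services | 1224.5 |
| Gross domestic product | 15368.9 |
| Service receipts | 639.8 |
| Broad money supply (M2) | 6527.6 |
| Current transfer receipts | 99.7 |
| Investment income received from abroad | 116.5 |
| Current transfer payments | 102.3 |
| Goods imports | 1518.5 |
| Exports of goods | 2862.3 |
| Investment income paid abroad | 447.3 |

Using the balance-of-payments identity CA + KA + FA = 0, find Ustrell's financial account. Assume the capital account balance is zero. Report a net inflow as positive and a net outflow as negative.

-425.7

Goods balance = 2862.3 - 1518.5 = 1343.8
Services balance = 639.8 - 1224.5 = -584.7
Trade balance (goods + services) = 1343.8 + (-584.7) = 759.1
Net primary income = 116.5 - 447.3 = -330.8
Net secondary income = 99.7 - 102.3 = -2.6
Current account = 759.1 + (-330.8) + (-2.6) = 425.7
Financial account = -(425.7) = -425.7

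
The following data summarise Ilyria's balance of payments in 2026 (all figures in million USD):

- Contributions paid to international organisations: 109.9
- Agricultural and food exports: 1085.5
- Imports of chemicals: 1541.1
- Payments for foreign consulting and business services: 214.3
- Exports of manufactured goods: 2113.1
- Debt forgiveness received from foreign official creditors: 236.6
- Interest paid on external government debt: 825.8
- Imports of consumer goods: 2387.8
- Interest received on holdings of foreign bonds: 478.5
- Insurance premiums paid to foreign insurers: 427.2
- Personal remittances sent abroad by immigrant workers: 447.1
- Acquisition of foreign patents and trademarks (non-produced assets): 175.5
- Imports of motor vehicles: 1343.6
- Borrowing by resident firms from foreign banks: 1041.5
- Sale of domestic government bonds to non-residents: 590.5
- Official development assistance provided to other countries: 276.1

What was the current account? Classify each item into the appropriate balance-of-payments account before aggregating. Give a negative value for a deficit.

Goods: 1085.5 - 2387.8 - 1541.1 + 2113.1 - 1343.6 = -2073.9
Services: -214.3 - 427.2 = -641.5
Primary income: 478.5 - 825.8 = -347.3
Secondary income: -447.1 - 276.1 - 109.9 = -833.1
Current account = (-2073.9) + (-641.5) + (-347.3) + (-833.1) = -3895.8
(Excluded from the current account — capital account: debt forgiveness received from foreign official creditors 236.6, acquisition of foreign patents and trademarks (non-produced assets) 175.5; financial account: borrowing by resident firms from foreign banks 1041.5, sale of domestic government bonds to non-residents 590.5.)

-3895.8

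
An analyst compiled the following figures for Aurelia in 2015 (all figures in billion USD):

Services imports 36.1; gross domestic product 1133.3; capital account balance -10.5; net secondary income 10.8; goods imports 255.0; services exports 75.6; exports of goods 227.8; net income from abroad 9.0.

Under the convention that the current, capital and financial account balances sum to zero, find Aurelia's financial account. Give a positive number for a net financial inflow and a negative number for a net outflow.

Goods balance = 227.8 - 255.0 = -27.2
Services balance = 75.6 - 36.1 = 39.5
Trade balance (goods + services) = -27.2 + 39.5 = 12.3
Net primary income = 9.0
Net secondary income = 10.8
Current account = 12.3 + 9.0 + 10.8 = 32.1
Financial account = -(32.1 + (-10.5)) = -21.6

-21.6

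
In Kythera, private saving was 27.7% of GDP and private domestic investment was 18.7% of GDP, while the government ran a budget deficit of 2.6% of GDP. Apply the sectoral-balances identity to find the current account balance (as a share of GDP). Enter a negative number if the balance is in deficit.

6.4

By the sectoral-balances identity, CA = (S_private - I) + (T - G).
Private balance = 27.7 - 18.7 = 9.0
Government balance (T - G) = -2.6
CA = 9.0 + (-2.6) = 6.4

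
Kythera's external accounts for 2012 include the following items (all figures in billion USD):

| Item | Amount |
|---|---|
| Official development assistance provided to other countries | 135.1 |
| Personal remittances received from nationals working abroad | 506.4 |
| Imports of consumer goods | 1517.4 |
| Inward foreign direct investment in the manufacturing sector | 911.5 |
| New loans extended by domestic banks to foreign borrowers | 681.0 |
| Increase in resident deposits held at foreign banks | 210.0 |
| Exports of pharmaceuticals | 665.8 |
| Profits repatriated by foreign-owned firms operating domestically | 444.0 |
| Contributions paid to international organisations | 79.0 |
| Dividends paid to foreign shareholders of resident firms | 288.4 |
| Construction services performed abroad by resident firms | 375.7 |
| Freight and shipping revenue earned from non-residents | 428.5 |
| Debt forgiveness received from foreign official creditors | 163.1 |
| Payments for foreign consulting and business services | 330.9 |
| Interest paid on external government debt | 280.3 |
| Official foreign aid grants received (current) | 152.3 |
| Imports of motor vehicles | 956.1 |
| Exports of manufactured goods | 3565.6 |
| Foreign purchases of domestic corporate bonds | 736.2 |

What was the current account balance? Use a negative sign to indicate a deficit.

1663.1

Goods: 665.8 + 3565.6 - 956.1 - 1517.4 = 1757.9
Services: -330.9 + 428.5 + 375.7 = 473.3
Primary income: -280.3 - 288.4 - 444.0 = -1012.7
Secondary income: 506.4 + 152.3 - 135.1 - 79.0 = 444.6
Current account = 1757.9 + 473.3 + (-1012.7) + 444.6 = 1663.1
(Excluded from the current account — financial account: inward foreign direct investment in the manufacturing sector 911.5, new loans extended by domestic banks to foreign borrowers 681.0, increase in resident deposits held at foreign banks 210.0, foreign purchases of domestic corporate bonds 736.2; capital account: debt forgiveness received from foreign official creditors 163.1.)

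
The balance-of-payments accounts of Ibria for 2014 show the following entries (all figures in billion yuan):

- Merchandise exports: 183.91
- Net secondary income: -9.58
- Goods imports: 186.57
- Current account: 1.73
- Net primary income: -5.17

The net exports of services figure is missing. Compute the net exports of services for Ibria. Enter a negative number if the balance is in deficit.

Current account = goods balance + services balance + net primary income + net secondary income
Sum of the known components = -17.41
Net exports of services = CA - (known components) = 1.73 - (-17.41) = 19.14

19.14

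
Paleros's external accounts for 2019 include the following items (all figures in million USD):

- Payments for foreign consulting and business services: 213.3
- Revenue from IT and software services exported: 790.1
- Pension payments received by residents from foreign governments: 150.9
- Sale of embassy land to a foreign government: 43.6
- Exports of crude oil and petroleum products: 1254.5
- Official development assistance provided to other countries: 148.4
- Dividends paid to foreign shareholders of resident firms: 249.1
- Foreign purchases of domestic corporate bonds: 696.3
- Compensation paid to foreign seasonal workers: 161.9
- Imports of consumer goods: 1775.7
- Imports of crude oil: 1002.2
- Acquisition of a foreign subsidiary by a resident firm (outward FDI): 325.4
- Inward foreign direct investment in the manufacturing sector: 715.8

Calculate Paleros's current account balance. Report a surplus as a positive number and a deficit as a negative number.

Goods: 1254.5 - 1775.7 - 1002.2 = -1523.4
Services: -213.3 + 790.1 = 576.8
Primary income: -161.9 - 249.1 = -411.0
Secondary income: 150.9 - 148.4 = 2.5
Current account = (-1523.4) + 576.8 + (-411.0) + 2.5 = -1355.1
(Excluded from the current account — capital account: sale of embassy land to a foreign government 43.6; financial account: foreign purchases of domestic corporate bonds 696.3, acquisition of a foreign subsidiary by a resident firm (outward FDI) 325.4, inward foreign direct investment in the manufacturing sector 715.8.)

-1355.1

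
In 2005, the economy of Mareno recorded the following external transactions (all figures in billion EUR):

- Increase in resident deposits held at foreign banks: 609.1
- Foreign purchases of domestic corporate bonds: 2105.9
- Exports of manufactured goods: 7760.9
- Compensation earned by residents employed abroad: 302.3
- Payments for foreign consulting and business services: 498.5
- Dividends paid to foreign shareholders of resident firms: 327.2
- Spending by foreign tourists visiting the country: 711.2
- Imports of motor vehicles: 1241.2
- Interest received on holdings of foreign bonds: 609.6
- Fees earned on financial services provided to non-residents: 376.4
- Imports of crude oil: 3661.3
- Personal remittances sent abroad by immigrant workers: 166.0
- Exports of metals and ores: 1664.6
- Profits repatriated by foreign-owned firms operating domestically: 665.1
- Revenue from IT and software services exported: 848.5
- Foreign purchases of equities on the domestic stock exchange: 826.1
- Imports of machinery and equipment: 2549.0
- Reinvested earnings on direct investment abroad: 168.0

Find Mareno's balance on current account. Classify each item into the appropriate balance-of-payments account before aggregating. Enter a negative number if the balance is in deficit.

3333.2

Goods: -2549.0 + 7760.9 + 1664.6 - 1241.2 - 3661.3 = 1974.0
Services: 848.5 + 376.4 - 498.5 + 711.2 = 1437.6
Primary income: 609.6 - 665.1 + 168.0 + 302.3 - 327.2 = 87.6
Secondary income: -166.0
Current account = 1974.0 + 1437.6 + 87.6 + (-166.0) = 3333.2
(Excluded from the current account — financial account: increase in resident deposits held at foreign banks 609.1, foreign purchases of domestic corporate bonds 2105.9, foreign purchases of equities on the domestic stock exchange 826.1.)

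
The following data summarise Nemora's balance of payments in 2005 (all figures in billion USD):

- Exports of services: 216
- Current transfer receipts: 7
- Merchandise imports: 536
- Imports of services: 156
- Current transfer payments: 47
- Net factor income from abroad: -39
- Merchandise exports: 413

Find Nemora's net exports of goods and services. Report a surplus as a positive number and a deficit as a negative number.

Goods balance = 413 - 536 = -123
Services balance = 216 - 156 = 60
Trade balance (goods + services) = -123 + 60 = -63

-63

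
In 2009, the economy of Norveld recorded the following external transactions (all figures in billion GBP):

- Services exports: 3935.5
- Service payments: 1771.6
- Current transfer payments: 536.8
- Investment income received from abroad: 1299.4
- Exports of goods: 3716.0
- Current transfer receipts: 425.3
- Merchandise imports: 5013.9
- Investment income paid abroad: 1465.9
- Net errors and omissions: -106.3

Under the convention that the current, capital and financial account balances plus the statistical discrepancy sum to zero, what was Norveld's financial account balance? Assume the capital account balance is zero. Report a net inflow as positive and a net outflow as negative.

Goods balance = 3716.0 - 5013.9 = -1297.9
Services balance = 3935.5 - 1771.6 = 2163.9
Trade balance (goods + services) = -1297.9 + 2163.9 = 866.0
Net primary income = 1299.4 - 1465.9 = -166.5
Net secondary income = 425.3 - 536.8 = -111.5
Current account = 866.0 + (-166.5) + (-111.5) = 588.0
Financial account = -(588.0 + (-106.3)) = -481.7

-481.7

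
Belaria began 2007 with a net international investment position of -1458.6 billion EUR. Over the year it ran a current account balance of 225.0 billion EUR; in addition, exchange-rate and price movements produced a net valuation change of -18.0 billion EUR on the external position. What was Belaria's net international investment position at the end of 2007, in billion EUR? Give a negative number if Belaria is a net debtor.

-1251.6

Change in NIIP = current account + net valuation change = 225.0 + (-18.0) = 207.0
End-of-year NIIP = -1458.6 + 207.0 = -1251.6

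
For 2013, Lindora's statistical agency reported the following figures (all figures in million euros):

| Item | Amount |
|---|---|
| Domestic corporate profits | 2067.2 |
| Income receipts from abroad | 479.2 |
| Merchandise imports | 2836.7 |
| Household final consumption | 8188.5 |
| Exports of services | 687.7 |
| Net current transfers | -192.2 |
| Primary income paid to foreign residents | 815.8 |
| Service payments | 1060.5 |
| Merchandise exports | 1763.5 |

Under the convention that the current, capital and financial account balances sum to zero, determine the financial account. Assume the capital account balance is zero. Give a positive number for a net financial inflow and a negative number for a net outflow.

1974.8

Goods balance = 1763.5 - 2836.7 = -1073.2
Services balance = 687.7 - 1060.5 = -372.8
Trade balance (goods + services) = -1073.2 + (-372.8) = -1446.0
Net primary income = 479.2 - 815.8 = -336.6
Net secondary income = -192.2
Current account = -1446.0 + (-336.6) + (-192.2) = -1974.8
Financial account = -(-1974.8) = 1974.8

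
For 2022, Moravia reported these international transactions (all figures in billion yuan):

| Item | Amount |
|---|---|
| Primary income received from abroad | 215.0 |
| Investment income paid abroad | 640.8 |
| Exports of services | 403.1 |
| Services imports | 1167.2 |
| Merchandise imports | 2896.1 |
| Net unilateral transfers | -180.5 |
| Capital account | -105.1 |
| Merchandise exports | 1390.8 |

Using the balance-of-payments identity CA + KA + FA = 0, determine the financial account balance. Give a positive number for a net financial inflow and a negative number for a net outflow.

Goods balance = 1390.8 - 2896.1 = -1505.3
Services balance = 403.1 - 1167.2 = -764.1
Trade balance (goods + services) = -1505.3 + (-764.1) = -2269.4
Net primary income = 215.0 - 640.8 = -425.8
Net secondary income = -180.5
Current account = -2269.4 + (-425.8) + (-180.5) = -2875.7
Financial account = -(-2875.7 + (-105.1)) = 2980.8

2980.8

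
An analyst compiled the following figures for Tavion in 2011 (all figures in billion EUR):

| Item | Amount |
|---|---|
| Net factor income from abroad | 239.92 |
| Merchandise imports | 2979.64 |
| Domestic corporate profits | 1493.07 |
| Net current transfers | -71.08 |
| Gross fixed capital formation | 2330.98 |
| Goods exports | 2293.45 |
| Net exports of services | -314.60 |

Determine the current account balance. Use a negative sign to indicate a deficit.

Goods balance = 2293.45 - 2979.64 = -686.19
Services balance = -314.60
Trade balance (goods + services) = -686.19 + (-314.60) = -1000.79
Net primary income = 239.92
Net secondary income = -71.08
Current account = -1000.79 + 239.92 + (-71.08) = -831.95

-831.95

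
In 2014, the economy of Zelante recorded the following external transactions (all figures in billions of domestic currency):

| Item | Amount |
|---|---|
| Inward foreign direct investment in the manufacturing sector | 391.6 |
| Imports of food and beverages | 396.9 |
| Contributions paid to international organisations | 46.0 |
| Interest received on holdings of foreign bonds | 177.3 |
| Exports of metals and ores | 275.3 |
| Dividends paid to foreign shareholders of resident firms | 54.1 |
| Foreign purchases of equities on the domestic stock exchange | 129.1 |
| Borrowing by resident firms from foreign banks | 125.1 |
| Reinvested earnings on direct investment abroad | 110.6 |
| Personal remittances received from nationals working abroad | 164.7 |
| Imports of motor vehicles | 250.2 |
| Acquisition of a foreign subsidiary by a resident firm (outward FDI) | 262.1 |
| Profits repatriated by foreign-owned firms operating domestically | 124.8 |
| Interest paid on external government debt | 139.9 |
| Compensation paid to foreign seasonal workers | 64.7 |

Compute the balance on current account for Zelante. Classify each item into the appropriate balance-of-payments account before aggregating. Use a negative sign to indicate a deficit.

Goods: -396.9 - 250.2 + 275.3 = -371.8
Primary income: -54.1 + 110.6 - 64.7 + 177.3 - 139.9 - 124.8 = -95.6
Secondary income: 164.7 - 46.0 = 118.7
Current account = (-371.8) + (-95.6) + 118.7 = -348.7
(Excluded from the current account — financial account: inward foreign direct investment in the manufacturing sector 391.6, foreign purchases of equities on the domestic stock exchange 129.1, borrowing by resident firms from foreign banks 125.1, acquisition of a foreign subsidiary by a resident firm (outward FDI) 262.1.)

-348.7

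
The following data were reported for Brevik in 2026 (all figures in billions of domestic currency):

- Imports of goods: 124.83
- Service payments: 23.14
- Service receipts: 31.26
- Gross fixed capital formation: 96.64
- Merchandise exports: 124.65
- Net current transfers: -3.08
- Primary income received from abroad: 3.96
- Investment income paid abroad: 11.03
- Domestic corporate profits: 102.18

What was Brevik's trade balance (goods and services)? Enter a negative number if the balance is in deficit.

Goods balance = 124.65 - 124.83 = -0.18
Services balance = 31.26 - 23.14 = 8.12
Trade balance (goods + services) = -0.18 + 8.12 = 7.94

7.94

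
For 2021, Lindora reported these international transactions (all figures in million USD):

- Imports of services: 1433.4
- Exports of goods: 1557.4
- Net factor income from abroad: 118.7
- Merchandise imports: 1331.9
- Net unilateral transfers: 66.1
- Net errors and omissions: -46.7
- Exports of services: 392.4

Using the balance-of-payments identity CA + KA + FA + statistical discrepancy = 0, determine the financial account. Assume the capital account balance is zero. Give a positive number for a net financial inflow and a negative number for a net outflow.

677.4

Goods balance = 1557.4 - 1331.9 = 225.5
Services balance = 392.4 - 1433.4 = -1041.0
Trade balance (goods + services) = 225.5 + (-1041.0) = -815.5
Net primary income = 118.7
Net secondary income = 66.1
Current account = -815.5 + 118.7 + 66.1 = -630.7
Financial account = -(-630.7 + (-46.7)) = 677.4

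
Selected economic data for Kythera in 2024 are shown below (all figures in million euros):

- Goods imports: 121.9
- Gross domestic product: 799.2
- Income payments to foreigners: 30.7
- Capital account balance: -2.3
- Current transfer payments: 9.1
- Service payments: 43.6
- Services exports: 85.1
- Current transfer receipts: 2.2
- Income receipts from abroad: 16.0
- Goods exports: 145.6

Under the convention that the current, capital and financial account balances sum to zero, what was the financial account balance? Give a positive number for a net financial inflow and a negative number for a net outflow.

-41.3

Goods balance = 145.6 - 121.9 = 23.7
Services balance = 85.1 - 43.6 = 41.5
Trade balance (goods + services) = 23.7 + 41.5 = 65.2
Net primary income = 16.0 - 30.7 = -14.7
Net secondary income = 2.2 - 9.1 = -6.9
Current account = 65.2 + (-14.7) + (-6.9) = 43.6
Financial account = -(43.6 + (-2.3)) = -41.3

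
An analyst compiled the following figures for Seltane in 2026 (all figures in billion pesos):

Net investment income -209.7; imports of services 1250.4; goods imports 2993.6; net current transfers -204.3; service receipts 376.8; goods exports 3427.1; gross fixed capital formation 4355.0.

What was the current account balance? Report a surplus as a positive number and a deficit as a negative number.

-854.1

Goods balance = 3427.1 - 2993.6 = 433.5
Services balance = 376.8 - 1250.4 = -873.6
Trade balance (goods + services) = 433.5 + (-873.6) = -440.1
Net primary income = -209.7
Net secondary income = -204.3
Current account = -440.1 + (-209.7) + (-204.3) = -854.1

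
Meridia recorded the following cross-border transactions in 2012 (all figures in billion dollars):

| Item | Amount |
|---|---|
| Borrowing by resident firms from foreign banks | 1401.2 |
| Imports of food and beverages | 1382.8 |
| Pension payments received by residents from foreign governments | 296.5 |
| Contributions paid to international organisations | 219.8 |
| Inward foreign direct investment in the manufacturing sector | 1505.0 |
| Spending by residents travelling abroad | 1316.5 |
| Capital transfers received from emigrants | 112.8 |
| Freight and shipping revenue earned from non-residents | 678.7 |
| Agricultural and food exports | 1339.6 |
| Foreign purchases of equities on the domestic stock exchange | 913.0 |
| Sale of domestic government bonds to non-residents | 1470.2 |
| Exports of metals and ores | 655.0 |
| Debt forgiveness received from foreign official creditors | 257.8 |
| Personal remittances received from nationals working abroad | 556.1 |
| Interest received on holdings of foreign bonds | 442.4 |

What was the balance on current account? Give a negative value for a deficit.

Goods: -1382.8 + 1339.6 + 655.0 = 611.8
Services: 678.7 - 1316.5 = -637.8
Primary income: 442.4
Secondary income: 556.1 + 296.5 - 219.8 = 632.8
Current account = 611.8 + (-637.8) + 442.4 + 632.8 = 1049.2
(Excluded from the current account — financial account: borrowing by resident firms from foreign banks 1401.2, inward foreign direct investment in the manufacturing sector 1505.0, foreign purchases of equities on the domestic stock exchange 913.0, sale of domestic government bonds to non-residents 1470.2; capital account: capital transfers received from emigrants 112.8, debt forgiveness received from foreign official creditors 257.8.)

1049.2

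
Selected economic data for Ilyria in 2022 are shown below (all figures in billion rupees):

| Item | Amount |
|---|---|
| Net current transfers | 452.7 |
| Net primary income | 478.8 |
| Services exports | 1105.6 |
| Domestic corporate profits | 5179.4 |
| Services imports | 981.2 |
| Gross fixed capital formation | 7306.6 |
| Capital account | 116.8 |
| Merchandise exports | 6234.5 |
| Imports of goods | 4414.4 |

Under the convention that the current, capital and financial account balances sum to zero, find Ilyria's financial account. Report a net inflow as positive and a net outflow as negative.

-2992.8

Goods balance = 6234.5 - 4414.4 = 1820.1
Services balance = 1105.6 - 981.2 = 124.4
Trade balance (goods + services) = 1820.1 + 124.4 = 1944.5
Net primary income = 478.8
Net secondary income = 452.7
Current account = 1944.5 + 478.8 + 452.7 = 2876.0
Financial account = -(2876.0 + 116.8) = -2992.8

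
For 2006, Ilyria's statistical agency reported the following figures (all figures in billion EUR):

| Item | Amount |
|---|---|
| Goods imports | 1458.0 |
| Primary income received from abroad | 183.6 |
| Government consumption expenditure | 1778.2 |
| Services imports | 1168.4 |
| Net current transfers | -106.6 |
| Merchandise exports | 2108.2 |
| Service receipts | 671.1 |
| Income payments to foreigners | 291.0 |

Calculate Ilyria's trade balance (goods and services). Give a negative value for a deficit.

Goods balance = 2108.2 - 1458.0 = 650.2
Services balance = 671.1 - 1168.4 = -497.3
Trade balance (goods + services) = 650.2 + (-497.3) = 152.9

152.9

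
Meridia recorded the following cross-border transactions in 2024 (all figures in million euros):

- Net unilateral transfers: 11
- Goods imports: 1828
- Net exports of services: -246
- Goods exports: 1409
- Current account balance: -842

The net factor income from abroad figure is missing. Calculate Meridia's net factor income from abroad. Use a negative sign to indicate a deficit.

-188

Current account = goods balance + services balance + net primary income + net secondary income
Sum of the known components = -654
Net factor income from abroad = CA - (known components) = -842 - (-654) = -188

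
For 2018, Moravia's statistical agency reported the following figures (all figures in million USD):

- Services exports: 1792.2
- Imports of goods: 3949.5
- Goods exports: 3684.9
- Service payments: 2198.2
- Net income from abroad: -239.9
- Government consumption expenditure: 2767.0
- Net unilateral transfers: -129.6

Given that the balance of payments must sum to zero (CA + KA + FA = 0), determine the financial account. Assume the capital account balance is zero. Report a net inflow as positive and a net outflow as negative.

Goods balance = 3684.9 - 3949.5 = -264.6
Services balance = 1792.2 - 2198.2 = -406.0
Trade balance (goods + services) = -264.6 + (-406.0) = -670.6
Net primary income = -239.9
Net secondary income = -129.6
Current account = -670.6 + (-239.9) + (-129.6) = -1040.1
Financial account = -(-1040.1) = 1040.1

1040.1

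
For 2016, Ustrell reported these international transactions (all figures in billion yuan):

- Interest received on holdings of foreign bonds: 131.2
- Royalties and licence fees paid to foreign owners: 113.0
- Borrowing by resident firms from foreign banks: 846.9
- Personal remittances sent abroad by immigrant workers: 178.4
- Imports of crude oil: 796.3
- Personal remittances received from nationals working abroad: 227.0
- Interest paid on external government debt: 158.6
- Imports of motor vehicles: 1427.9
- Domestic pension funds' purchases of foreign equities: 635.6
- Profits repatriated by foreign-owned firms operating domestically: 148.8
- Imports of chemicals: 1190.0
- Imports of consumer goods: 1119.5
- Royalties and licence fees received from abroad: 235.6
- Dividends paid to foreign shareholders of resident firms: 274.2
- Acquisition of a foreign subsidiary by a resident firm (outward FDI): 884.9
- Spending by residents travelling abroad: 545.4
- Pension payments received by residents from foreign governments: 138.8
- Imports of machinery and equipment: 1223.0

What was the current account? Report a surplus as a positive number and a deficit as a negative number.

Goods: -1427.9 - 1190.0 - 1223.0 - 1119.5 - 796.3 = -5756.7
Services: -545.4 + 235.6 - 113.0 = -422.8
Primary income: -148.8 + 131.2 - 158.6 - 274.2 = -450.4
Secondary income: -178.4 + 138.8 + 227.0 = 187.4
Current account = (-5756.7) + (-422.8) + (-450.4) + 187.4 = -6442.5
(Excluded from the current account — financial account: borrowing by resident firms from foreign banks 846.9, domestic pension funds' purchases of foreign equities 635.6, acquisition of a foreign subsidiary by a resident firm (outward FDI) 884.9.)

-6442.5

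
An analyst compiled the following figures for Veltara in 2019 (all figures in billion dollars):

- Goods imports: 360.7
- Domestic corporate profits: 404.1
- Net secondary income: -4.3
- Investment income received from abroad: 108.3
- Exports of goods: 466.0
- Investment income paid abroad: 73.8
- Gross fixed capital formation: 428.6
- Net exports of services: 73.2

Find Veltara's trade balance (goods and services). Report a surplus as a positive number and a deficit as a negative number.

Goods balance = 466.0 - 360.7 = 105.3
Services balance = 73.2
Trade balance (goods + services) = 105.3 + 73.2 = 178.5

178.5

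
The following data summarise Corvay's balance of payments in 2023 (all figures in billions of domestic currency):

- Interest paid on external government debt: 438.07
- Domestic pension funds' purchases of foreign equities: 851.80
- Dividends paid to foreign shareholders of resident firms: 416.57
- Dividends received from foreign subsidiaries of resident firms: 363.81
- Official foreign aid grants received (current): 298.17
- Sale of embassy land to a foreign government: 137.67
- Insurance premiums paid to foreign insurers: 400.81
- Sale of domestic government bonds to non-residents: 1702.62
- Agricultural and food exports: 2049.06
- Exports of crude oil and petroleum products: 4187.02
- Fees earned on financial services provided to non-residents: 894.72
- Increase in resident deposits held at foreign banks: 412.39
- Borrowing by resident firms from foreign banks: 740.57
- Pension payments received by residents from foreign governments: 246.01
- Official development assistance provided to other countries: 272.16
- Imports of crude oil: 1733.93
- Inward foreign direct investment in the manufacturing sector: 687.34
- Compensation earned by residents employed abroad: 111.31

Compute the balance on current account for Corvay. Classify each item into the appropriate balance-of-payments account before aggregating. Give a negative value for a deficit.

Goods: -1733.93 + 4187.02 + 2049.06 = 4502.15
Services: 894.72 - 400.81 = 493.91
Primary income: 363.81 - 416.57 + 111.31 - 438.07 = -379.52
Secondary income: -272.16 + 298.17 + 246.01 = 272.02
Current account = 4502.15 + 493.91 + (-379.52) + 272.02 = 4888.56
(Excluded from the current account — financial account: domestic pension funds' purchases of foreign equities 851.80, sale of domestic government bonds to non-residents 1702.62, increase in resident deposits held at foreign banks 412.39, borrowing by resident firms from foreign banks 740.57, inward foreign direct investment in the manufacturing sector 687.34; capital account: sale of embassy land to a foreign government 137.67.)

4888.56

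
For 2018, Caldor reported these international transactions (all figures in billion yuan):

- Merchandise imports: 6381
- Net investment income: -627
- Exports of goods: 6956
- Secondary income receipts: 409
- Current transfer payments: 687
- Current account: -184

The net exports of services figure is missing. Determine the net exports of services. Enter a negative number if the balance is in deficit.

146

Current account = goods balance + services balance + net primary income + net secondary income
Sum of the known components = -330
Net exports of services = CA - (known components) = -184 - (-330) = 146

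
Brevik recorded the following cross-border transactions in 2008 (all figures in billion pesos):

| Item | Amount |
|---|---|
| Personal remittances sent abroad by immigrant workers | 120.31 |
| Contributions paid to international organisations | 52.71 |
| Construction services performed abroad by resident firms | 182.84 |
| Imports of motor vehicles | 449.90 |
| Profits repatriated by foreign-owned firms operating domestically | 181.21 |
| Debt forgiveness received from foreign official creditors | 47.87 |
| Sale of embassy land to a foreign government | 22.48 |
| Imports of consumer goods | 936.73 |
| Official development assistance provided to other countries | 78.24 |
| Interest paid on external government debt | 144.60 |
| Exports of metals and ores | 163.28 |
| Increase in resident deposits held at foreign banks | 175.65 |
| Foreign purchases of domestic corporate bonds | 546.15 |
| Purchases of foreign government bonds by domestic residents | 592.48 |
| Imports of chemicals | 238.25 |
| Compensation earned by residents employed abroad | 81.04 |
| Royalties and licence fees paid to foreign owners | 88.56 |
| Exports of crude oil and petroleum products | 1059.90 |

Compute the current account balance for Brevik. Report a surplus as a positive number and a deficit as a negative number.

Goods: -936.73 - 238.25 + 163.28 + 1059.90 - 449.90 = -401.70
Services: 182.84 - 88.56 = 94.28
Primary income: -144.60 + 81.04 - 181.21 = -244.77
Secondary income: -78.24 - 52.71 - 120.31 = -251.26
Current account = (-401.70) + 94.28 + (-244.77) + (-251.26) = -803.45
(Excluded from the current account — capital account: debt forgiveness received from foreign official creditors 47.87, sale of embassy land to a foreign government 22.48; financial account: increase in resident deposits held at foreign banks 175.65, foreign purchases of domestic corporate bonds 546.15, purchases of foreign government bonds by domestic residents 592.48.)

-803.45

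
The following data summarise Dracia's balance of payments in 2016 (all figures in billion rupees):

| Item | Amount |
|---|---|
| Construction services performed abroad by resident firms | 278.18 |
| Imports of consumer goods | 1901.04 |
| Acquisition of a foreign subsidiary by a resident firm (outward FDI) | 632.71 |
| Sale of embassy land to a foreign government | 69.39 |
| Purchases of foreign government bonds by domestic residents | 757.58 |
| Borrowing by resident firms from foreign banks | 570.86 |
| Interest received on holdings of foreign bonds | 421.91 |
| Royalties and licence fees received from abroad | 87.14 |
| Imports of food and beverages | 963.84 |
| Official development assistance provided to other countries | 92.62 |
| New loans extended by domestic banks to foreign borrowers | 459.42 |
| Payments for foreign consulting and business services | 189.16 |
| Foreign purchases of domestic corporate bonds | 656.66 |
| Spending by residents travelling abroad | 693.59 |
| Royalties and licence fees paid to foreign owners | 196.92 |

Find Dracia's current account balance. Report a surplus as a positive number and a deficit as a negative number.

-3249.94

Goods: -963.84 - 1901.04 = -2864.88
Services: -693.59 + 87.14 - 189.16 + 278.18 - 196.92 = -714.35
Primary income: 421.91
Secondary income: -92.62
Current account = (-2864.88) + (-714.35) + 421.91 + (-92.62) = -3249.94
(Excluded from the current account — financial account: acquisition of a foreign subsidiary by a resident firm (outward FDI) 632.71, purchases of foreign government bonds by domestic residents 757.58, borrowing by resident firms from foreign banks 570.86, new loans extended by domestic banks to foreign borrowers 459.42, foreign purchases of domestic corporate bonds 656.66; capital account: sale of embassy land to a foreign government 69.39.)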